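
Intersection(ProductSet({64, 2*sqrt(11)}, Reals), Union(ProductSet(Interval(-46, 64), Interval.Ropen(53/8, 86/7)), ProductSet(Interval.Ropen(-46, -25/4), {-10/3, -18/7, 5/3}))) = ProductSet({64, 2*sqrt(11)}, Interval.Ropen(53/8, 86/7))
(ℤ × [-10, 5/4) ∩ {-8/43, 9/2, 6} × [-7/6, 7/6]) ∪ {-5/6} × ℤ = ({-5/6} × ℤ) ∪ ({6} × [-7/6, 7/6])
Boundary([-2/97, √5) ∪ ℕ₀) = {-2/97, √5} ∪ (ℕ₀ \ (-2/97, √5))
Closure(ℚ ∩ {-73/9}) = {-73/9}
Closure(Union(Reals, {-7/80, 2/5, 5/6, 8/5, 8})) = Reals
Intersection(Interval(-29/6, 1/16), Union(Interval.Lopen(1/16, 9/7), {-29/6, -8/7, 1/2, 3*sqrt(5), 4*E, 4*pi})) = {-29/6, -8/7}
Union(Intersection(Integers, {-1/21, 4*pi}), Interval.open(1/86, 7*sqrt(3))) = Interval.open(1/86, 7*sqrt(3))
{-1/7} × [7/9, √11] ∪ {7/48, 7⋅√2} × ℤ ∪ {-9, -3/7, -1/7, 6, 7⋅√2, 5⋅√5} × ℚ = ({7/48, 7⋅√2} × ℤ) ∪ ({-1/7} × [7/9, √11]) ∪ ({-9, -3/7, -1/7, 6, 7⋅√2, 5⋅√5} × ℚ)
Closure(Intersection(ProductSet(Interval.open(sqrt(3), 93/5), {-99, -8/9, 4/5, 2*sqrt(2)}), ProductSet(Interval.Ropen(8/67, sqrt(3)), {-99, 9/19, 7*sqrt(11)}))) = EmptySet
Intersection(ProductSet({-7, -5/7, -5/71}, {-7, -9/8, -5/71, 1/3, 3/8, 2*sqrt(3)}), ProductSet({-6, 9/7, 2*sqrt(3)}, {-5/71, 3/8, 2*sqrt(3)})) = EmptySet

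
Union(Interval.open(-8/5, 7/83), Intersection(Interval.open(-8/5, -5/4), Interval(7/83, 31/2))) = Interval.open(-8/5, 7/83)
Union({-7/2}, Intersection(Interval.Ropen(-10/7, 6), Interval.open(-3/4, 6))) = Union({-7/2}, Interval.open(-3/4, 6))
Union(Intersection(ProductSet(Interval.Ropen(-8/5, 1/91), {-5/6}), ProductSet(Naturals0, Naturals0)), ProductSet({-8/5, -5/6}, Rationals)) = ProductSet({-8/5, -5/6}, Rationals)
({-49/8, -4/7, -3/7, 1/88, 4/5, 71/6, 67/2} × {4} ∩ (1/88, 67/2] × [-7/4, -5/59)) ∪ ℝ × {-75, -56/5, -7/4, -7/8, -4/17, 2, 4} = ℝ × {-75, -56/5, -7/4, -7/8, -4/17, 2, 4}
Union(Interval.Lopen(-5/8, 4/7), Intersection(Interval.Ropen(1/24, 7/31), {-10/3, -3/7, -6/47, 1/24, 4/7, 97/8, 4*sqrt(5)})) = Interval.Lopen(-5/8, 4/7)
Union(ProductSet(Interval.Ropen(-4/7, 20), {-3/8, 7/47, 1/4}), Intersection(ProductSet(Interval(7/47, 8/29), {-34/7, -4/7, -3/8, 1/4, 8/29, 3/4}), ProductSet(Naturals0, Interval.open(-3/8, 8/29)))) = ProductSet(Interval.Ropen(-4/7, 20), {-3/8, 7/47, 1/4})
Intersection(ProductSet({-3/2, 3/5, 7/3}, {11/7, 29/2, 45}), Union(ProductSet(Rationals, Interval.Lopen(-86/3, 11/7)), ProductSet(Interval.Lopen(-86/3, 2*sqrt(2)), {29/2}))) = ProductSet({-3/2, 3/5, 7/3}, {11/7, 29/2})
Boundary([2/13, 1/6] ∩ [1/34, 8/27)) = {2/13, 1/6}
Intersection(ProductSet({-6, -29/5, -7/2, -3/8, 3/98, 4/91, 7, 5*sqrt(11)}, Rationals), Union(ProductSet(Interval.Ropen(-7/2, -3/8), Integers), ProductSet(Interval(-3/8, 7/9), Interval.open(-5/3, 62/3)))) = Union(ProductSet({-7/2}, Integers), ProductSet({-3/8, 3/98, 4/91}, Intersection(Interval.open(-5/3, 62/3), Rationals)))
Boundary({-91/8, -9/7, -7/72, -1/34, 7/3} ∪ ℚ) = ℝ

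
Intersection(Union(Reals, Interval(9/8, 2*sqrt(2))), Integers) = Integers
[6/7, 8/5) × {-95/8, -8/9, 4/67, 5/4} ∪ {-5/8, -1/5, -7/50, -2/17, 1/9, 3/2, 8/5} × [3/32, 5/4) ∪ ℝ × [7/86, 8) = (ℝ × [7/86, 8)) ∪ ([6/7, 8/5) × {-95/8, -8/9, 4/67, 5/4})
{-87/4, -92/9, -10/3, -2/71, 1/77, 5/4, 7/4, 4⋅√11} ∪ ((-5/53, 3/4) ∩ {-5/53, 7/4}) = {-87/4, -92/9, -10/3, -2/71, 1/77, 5/4, 7/4, 4⋅√11}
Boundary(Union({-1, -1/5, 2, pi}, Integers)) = Union({-1/5, pi}, Integers)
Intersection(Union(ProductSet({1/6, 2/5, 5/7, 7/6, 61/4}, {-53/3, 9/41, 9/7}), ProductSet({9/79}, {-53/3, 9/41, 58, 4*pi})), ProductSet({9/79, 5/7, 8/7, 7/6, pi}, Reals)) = Union(ProductSet({9/79}, {-53/3, 9/41, 58, 4*pi}), ProductSet({5/7, 7/6}, {-53/3, 9/41, 9/7}))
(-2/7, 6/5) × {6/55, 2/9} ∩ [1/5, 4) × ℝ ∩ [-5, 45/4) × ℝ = [1/5, 6/5) × {6/55, 2/9}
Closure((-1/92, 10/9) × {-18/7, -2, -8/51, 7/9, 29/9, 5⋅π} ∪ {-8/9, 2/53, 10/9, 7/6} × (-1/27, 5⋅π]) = ({-8/9, 2/53, 10/9, 7/6} × [-1/27, 5⋅π]) ∪ ([-1/92, 10/9] × {-18/7, -2, -8/51, 7/9, 29/9, 5⋅π})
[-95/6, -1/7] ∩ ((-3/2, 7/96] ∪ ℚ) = [-3/2, -1/7] ∪ (ℚ ∩ [-95/6, -1/7])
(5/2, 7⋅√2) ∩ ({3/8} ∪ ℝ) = (5/2, 7⋅√2)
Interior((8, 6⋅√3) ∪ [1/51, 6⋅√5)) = (1/51, 6⋅√5)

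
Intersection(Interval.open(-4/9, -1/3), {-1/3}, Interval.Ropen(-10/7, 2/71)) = EmptySet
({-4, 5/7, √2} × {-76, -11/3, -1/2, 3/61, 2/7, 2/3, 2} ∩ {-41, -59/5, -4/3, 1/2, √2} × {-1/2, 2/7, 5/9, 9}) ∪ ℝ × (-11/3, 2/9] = (ℝ × (-11/3, 2/9]) ∪ ({√2} × {-1/2, 2/7})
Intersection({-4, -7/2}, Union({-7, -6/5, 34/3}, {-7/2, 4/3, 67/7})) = {-7/2}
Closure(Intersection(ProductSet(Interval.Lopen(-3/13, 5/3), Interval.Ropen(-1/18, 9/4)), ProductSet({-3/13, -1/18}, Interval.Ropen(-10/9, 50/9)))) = ProductSet({-1/18}, Interval(-1/18, 9/4))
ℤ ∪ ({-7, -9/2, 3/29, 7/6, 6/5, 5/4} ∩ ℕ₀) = ℤ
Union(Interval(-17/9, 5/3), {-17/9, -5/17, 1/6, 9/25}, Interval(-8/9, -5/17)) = Interval(-17/9, 5/3)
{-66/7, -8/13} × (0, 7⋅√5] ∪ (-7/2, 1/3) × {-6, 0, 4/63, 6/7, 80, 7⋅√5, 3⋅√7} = ({-66/7, -8/13} × (0, 7⋅√5]) ∪ ((-7/2, 1/3) × {-6, 0, 4/63, 6/7, 80, 7⋅√5, 3⋅√7})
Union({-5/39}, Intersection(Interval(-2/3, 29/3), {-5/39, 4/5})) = {-5/39, 4/5}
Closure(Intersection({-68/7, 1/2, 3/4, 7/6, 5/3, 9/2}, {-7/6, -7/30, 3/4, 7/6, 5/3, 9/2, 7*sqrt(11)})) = {3/4, 7/6, 5/3, 9/2}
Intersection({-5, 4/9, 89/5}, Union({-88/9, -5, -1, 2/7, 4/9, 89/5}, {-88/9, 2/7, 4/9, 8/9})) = {-5, 4/9, 89/5}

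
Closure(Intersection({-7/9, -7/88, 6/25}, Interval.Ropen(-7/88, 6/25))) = {-7/88}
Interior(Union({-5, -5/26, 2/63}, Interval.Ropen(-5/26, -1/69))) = Interval.open(-5/26, -1/69)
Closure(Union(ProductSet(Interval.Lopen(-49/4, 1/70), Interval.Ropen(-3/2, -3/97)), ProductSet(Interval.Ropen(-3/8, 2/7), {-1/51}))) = Union(ProductSet({-49/4, 1/70}, Interval(-3/2, -3/97)), ProductSet(Interval(-49/4, 1/70), {-3/2, -3/97}), ProductSet(Interval.Lopen(-49/4, 1/70), Interval.Ropen(-3/2, -3/97)), ProductSet(Interval(-3/8, 2/7), {-1/51}))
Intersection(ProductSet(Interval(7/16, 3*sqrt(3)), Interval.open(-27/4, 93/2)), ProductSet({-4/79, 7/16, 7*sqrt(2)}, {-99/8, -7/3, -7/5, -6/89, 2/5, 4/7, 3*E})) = ProductSet({7/16}, {-7/3, -7/5, -6/89, 2/5, 4/7, 3*E})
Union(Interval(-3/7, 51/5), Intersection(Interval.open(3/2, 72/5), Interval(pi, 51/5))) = Interval(-3/7, 51/5)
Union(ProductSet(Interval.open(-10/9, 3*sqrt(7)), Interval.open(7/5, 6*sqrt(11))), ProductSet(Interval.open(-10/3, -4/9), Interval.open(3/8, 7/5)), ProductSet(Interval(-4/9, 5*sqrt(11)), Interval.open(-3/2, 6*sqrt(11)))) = Union(ProductSet(Interval.open(-10/3, -4/9), Interval.open(3/8, 7/5)), ProductSet(Interval.open(-10/9, 3*sqrt(7)), Interval.open(7/5, 6*sqrt(11))), ProductSet(Interval(-4/9, 5*sqrt(11)), Interval.open(-3/2, 6*sqrt(11))))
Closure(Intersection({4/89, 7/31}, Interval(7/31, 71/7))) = {7/31}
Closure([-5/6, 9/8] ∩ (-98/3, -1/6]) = [-5/6, -1/6]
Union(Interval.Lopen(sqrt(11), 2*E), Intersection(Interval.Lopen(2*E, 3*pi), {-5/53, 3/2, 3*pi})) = Union({3*pi}, Interval.Lopen(sqrt(11), 2*E))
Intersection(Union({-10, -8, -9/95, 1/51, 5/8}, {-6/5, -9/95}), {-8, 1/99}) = {-8}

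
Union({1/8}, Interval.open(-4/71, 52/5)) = Interval.open(-4/71, 52/5)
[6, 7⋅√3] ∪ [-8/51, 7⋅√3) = [-8/51, 7⋅√3]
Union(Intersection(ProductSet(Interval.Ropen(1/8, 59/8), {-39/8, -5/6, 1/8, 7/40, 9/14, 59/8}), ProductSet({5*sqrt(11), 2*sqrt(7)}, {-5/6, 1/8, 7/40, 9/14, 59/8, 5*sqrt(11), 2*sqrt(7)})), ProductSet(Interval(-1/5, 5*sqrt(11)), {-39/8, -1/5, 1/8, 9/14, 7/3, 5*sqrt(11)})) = Union(ProductSet({2*sqrt(7)}, {-5/6, 1/8, 7/40, 9/14, 59/8}), ProductSet(Interval(-1/5, 5*sqrt(11)), {-39/8, -1/5, 1/8, 9/14, 7/3, 5*sqrt(11)}))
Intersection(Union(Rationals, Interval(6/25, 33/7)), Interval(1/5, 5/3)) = Union(Intersection(Interval(1/5, 5/3), Rationals), Interval(6/25, 5/3))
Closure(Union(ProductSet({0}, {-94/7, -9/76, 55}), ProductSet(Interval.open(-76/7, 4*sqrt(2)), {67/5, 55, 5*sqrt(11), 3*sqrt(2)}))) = Union(ProductSet({0}, {-94/7, -9/76, 55}), ProductSet(Interval(-76/7, 4*sqrt(2)), {67/5, 55, 5*sqrt(11), 3*sqrt(2)}))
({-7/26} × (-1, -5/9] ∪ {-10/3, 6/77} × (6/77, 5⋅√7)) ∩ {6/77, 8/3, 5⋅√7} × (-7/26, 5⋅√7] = {6/77} × (6/77, 5⋅√7)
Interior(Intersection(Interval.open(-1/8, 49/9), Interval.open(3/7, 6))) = Interval.open(3/7, 49/9)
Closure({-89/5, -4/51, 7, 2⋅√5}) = {-89/5, -4/51, 7, 2⋅√5}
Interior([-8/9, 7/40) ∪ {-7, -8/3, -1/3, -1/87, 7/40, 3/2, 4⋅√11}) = (-8/9, 7/40)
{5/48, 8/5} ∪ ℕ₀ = ℕ₀ ∪ {5/48, 8/5}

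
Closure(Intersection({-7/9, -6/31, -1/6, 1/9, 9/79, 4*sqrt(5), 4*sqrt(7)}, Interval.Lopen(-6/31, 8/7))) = {-1/6, 1/9, 9/79}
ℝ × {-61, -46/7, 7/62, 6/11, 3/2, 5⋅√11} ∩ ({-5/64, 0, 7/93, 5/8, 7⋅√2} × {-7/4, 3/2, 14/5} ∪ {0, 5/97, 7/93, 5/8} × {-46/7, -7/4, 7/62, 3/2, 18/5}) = ({0, 5/97, 7/93, 5/8} × {-46/7, 7/62, 3/2}) ∪ ({-5/64, 0, 7/93, 5/8, 7⋅√2} × {3/2})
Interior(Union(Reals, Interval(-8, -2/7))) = Interval(-oo, oo)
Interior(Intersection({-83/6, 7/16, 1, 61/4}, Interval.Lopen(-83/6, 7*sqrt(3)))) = EmptySet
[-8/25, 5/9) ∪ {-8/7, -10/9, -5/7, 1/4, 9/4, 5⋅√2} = {-8/7, -10/9, -5/7, 9/4, 5⋅√2} ∪ [-8/25, 5/9)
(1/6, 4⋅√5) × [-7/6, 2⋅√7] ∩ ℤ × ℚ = {1, 2, …, 8} × (ℚ ∩ [-7/6, 2⋅√7])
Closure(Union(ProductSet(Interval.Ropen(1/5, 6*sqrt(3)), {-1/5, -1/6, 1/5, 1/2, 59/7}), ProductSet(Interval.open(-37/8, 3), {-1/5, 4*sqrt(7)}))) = Union(ProductSet(Interval(-37/8, 3), {-1/5, 4*sqrt(7)}), ProductSet(Interval(1/5, 6*sqrt(3)), {-1/5, -1/6, 1/5, 1/2, 59/7}))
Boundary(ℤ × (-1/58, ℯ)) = ℤ × [-1/58, ℯ]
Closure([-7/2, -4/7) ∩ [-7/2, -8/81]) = [-7/2, -4/7]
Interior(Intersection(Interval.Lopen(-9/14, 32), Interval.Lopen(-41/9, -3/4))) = EmptySet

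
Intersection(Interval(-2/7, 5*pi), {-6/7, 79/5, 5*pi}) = {5*pi}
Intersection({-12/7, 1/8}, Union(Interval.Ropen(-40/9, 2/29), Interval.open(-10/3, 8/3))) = {-12/7, 1/8}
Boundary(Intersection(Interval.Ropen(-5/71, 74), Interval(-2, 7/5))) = {-5/71, 7/5}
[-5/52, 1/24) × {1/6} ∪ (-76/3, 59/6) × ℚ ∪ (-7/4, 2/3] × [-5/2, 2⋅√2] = ((-76/3, 59/6) × ℚ) ∪ ((-7/4, 2/3] × [-5/2, 2⋅√2])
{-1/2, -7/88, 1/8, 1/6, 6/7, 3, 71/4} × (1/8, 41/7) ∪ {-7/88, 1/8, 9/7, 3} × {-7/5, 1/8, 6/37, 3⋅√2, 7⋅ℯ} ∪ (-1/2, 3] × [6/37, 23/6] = ((-1/2, 3] × [6/37, 23/6]) ∪ ({-1/2, -7/88, 1/8, 1/6, 6/7, 3, 71/4} × (1/8, 41/7)) ∪ ({-7/88, 1/8, 9/7, 3} × {-7/5, 1/8, 6/37, 3⋅√2, 7⋅ℯ})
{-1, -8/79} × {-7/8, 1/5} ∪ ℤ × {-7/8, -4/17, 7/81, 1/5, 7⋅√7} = ({-1, -8/79} × {-7/8, 1/5}) ∪ (ℤ × {-7/8, -4/17, 7/81, 1/5, 7⋅√7})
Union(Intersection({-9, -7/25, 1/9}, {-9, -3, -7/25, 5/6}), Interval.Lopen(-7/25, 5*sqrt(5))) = Union({-9}, Interval(-7/25, 5*sqrt(5)))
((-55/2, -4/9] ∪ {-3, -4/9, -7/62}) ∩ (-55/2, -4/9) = (-55/2, -4/9)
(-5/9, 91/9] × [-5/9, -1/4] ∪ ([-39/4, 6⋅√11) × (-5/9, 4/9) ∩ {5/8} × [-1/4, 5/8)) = ({5/8} × [-1/4, 4/9)) ∪ ((-5/9, 91/9] × [-5/9, -1/4])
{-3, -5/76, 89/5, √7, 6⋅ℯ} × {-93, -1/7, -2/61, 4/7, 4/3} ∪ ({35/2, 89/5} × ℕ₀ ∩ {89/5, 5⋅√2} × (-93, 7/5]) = ({89/5} × {0, 1}) ∪ ({-3, -5/76, 89/5, √7, 6⋅ℯ} × {-93, -1/7, -2/61, 4/7, 4/3})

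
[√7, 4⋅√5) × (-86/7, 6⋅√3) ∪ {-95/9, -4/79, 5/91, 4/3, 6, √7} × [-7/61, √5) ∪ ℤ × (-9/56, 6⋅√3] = (ℤ × (-9/56, 6⋅√3]) ∪ ({-95/9, -4/79, 5/91, 4/3, 6, √7} × [-7/61, √5)) ∪ ([√7, 4⋅√5) × (-86/7, 6⋅√3))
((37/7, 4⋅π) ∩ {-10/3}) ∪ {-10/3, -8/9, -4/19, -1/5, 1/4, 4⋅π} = {-10/3, -8/9, -4/19, -1/5, 1/4, 4⋅π}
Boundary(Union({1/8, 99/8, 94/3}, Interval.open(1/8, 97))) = {1/8, 97}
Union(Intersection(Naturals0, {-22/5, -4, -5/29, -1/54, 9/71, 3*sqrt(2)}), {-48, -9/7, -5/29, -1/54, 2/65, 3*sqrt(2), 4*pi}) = {-48, -9/7, -5/29, -1/54, 2/65, 3*sqrt(2), 4*pi}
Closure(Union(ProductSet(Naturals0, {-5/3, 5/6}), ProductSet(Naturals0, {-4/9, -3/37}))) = ProductSet(Naturals0, {-5/3, -4/9, -3/37, 5/6})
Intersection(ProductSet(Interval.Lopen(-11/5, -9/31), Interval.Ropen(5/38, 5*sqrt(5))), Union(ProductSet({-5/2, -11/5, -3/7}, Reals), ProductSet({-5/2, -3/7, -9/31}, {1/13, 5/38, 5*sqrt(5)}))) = Union(ProductSet({-3/7}, Interval.Ropen(5/38, 5*sqrt(5))), ProductSet({-3/7, -9/31}, {5/38}))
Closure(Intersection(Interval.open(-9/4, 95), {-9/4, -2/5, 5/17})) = {-2/5, 5/17}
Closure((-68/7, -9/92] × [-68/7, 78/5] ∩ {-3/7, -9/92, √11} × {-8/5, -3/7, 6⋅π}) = {-3/7, -9/92} × {-8/5, -3/7}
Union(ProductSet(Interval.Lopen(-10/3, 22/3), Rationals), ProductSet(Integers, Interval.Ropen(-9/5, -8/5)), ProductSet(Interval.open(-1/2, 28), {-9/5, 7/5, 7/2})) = Union(ProductSet(Integers, Interval.Ropen(-9/5, -8/5)), ProductSet(Interval.Lopen(-10/3, 22/3), Rationals), ProductSet(Interval.open(-1/2, 28), {-9/5, 7/5, 7/2}))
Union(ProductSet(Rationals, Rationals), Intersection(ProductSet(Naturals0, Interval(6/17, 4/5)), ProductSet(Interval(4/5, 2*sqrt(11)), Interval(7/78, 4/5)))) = Union(ProductSet(Range(1, 7, 1), Interval(6/17, 4/5)), ProductSet(Rationals, Rationals))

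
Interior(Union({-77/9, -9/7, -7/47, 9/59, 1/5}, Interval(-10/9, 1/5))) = Interval.open(-10/9, 1/5)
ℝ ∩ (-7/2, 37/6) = (-7/2, 37/6)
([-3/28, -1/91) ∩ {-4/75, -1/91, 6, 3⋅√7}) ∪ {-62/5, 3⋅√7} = {-62/5, -4/75, 3⋅√7}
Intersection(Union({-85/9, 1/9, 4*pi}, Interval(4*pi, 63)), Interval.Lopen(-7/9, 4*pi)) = {1/9, 4*pi}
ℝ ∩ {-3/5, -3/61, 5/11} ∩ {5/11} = {5/11}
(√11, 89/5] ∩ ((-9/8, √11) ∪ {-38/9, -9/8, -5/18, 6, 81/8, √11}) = {6, 81/8}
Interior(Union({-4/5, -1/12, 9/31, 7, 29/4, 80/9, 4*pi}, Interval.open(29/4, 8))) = Interval.open(29/4, 8)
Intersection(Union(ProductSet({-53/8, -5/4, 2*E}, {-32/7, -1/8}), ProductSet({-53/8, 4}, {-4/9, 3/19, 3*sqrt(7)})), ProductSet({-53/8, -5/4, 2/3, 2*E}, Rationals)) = Union(ProductSet({-53/8}, {-4/9, 3/19}), ProductSet({-53/8, -5/4, 2*E}, {-32/7, -1/8}))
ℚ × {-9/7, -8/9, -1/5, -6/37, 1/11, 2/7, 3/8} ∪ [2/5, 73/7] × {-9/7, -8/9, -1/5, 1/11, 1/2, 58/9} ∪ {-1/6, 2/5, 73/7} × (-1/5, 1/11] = ({-1/6, 2/5, 73/7} × (-1/5, 1/11]) ∪ (ℚ × {-9/7, -8/9, -1/5, -6/37, 1/11, 2/7, 3/8}) ∪ ([2/5, 73/7] × {-9/7, -8/9, -1/5, 1/11, 1/2, 58/9})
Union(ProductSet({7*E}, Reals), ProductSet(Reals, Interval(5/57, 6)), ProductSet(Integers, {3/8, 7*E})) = Union(ProductSet({7*E}, Reals), ProductSet(Integers, {3/8, 7*E}), ProductSet(Reals, Interval(5/57, 6)))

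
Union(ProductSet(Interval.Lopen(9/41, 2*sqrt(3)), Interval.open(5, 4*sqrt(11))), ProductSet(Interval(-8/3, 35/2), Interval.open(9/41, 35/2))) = ProductSet(Interval(-8/3, 35/2), Interval.open(9/41, 35/2))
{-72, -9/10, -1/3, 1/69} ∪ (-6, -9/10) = {-72, -1/3, 1/69} ∪ (-6, -9/10]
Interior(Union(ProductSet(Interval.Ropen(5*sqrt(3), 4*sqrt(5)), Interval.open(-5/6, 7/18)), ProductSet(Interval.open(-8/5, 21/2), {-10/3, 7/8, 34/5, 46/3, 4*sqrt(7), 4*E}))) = ProductSet(Interval.open(5*sqrt(3), 4*sqrt(5)), Interval.open(-5/6, 7/18))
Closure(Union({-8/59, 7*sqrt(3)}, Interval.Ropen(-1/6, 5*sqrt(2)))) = Union({7*sqrt(3)}, Interval(-1/6, 5*sqrt(2)))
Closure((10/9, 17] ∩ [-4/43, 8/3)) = [10/9, 8/3]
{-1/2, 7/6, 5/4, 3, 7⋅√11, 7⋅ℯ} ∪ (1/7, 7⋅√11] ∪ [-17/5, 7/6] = [-17/5, 7⋅√11]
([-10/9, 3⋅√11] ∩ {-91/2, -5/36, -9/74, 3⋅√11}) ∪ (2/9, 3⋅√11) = {-5/36, -9/74} ∪ (2/9, 3⋅√11]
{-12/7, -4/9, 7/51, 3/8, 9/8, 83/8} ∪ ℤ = ℤ ∪ {-12/7, -4/9, 7/51, 3/8, 9/8, 83/8}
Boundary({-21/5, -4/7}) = {-21/5, -4/7}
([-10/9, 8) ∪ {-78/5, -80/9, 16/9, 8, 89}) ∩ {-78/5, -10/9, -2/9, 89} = {-78/5, -10/9, -2/9, 89}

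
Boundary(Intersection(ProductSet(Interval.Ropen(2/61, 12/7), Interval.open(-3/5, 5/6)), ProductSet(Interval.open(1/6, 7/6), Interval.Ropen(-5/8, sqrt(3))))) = Union(ProductSet({1/6, 7/6}, Interval(-3/5, 5/6)), ProductSet(Interval(1/6, 7/6), {-3/5, 5/6}))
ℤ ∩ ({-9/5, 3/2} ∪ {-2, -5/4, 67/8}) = {-2}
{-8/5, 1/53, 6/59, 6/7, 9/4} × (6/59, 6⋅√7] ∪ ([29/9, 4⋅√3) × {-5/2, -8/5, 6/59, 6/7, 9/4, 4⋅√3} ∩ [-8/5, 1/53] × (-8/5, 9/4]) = {-8/5, 1/53, 6/59, 6/7, 9/4} × (6/59, 6⋅√7]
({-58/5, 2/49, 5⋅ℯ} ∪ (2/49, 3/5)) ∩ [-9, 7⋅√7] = [2/49, 3/5) ∪ {5⋅ℯ}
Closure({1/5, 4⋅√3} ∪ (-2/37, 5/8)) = [-2/37, 5/8] ∪ {4⋅√3}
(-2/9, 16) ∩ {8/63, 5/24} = {8/63, 5/24}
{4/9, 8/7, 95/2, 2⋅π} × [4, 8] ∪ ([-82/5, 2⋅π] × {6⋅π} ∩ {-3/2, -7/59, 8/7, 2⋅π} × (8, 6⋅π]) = ({-3/2, -7/59, 8/7, 2⋅π} × {6⋅π}) ∪ ({4/9, 8/7, 95/2, 2⋅π} × [4, 8])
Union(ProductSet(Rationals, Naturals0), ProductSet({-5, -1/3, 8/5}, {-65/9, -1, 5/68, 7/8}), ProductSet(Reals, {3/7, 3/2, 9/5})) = Union(ProductSet({-5, -1/3, 8/5}, {-65/9, -1, 5/68, 7/8}), ProductSet(Rationals, Naturals0), ProductSet(Reals, {3/7, 3/2, 9/5}))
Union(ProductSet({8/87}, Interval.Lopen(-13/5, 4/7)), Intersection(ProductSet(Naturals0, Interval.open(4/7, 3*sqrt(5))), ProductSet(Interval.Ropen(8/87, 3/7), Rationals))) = ProductSet({8/87}, Interval.Lopen(-13/5, 4/7))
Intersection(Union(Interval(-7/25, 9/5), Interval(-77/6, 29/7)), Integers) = Range(-12, 5, 1)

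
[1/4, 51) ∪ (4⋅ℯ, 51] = [1/4, 51]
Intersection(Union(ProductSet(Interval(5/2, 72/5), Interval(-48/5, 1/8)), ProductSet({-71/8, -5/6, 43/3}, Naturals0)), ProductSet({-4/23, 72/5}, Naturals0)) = ProductSet({72/5}, Range(0, 1, 1))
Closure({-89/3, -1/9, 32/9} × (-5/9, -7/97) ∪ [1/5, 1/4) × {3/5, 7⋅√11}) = ({-89/3, -1/9, 32/9} × [-5/9, -7/97]) ∪ ([1/5, 1/4] × {3/5, 7⋅√11})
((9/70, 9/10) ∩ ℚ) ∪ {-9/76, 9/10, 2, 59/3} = {-9/76, 9/10, 2, 59/3} ∪ (ℚ ∩ (9/70, 9/10))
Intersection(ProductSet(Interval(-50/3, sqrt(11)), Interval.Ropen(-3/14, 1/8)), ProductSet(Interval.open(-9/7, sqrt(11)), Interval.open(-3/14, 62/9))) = ProductSet(Interval.open(-9/7, sqrt(11)), Interval.open(-3/14, 1/8))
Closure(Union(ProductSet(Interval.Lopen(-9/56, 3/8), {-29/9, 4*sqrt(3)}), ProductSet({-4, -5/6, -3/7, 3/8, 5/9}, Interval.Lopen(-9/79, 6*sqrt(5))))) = Union(ProductSet({-4, -5/6, -3/7, 3/8, 5/9}, Interval(-9/79, 6*sqrt(5))), ProductSet(Interval(-9/56, 3/8), {-29/9, 4*sqrt(3)}))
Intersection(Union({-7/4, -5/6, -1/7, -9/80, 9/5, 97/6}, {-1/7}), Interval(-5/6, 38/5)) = {-5/6, -1/7, -9/80, 9/5}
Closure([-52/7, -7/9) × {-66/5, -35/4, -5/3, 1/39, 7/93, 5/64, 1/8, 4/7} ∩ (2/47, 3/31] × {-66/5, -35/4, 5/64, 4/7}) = ∅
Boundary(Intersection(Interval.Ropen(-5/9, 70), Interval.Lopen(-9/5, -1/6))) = {-5/9, -1/6}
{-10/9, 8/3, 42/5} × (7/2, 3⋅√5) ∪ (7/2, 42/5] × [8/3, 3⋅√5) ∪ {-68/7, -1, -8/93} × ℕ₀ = ({-68/7, -1, -8/93} × ℕ₀) ∪ ({-10/9, 8/3, 42/5} × (7/2, 3⋅√5)) ∪ ((7/2, 42/5] × [8/3, 3⋅√5))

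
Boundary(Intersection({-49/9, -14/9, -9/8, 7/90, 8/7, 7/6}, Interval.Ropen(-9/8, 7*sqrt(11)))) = {-9/8, 7/90, 8/7, 7/6}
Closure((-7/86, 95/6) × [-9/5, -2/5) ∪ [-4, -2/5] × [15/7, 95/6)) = ({-7/86, 95/6} × [-9/5, -2/5]) ∪ ([-7/86, 95/6] × {-9/5, -2/5}) ∪ ([-4, -2/5] × [15/7, 95/6]) ∪ ((-7/86, 95/6) × [-9/5, -2/5))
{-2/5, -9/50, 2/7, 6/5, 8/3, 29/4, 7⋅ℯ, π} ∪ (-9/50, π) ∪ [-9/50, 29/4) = {-2/5, 7⋅ℯ} ∪ [-9/50, 29/4]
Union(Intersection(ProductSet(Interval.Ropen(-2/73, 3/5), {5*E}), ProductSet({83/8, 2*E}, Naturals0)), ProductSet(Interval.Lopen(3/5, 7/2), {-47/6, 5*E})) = ProductSet(Interval.Lopen(3/5, 7/2), {-47/6, 5*E})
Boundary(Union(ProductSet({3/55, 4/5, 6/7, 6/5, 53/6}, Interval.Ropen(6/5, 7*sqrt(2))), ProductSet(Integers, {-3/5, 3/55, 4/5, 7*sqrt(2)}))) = Union(ProductSet({3/55, 4/5, 6/7, 6/5, 53/6}, Interval(6/5, 7*sqrt(2))), ProductSet(Integers, {-3/5, 3/55, 4/5, 7*sqrt(2)}))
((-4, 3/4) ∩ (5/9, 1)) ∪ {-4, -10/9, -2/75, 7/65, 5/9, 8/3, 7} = {-4, -10/9, -2/75, 7/65, 8/3, 7} ∪ [5/9, 3/4)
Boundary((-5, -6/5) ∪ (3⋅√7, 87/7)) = {-5, -6/5, 87/7, 3⋅√7}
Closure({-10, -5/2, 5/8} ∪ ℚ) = ℝ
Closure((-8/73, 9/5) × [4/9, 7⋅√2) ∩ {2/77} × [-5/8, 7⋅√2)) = {2/77} × [4/9, 7⋅√2]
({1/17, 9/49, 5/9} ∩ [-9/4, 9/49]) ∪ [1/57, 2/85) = [1/57, 2/85) ∪ {1/17, 9/49}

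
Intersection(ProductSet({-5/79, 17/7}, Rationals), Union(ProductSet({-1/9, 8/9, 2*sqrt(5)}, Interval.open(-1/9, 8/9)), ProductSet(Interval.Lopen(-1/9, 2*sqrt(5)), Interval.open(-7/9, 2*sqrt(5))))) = ProductSet({-5/79, 17/7}, Intersection(Interval.open(-7/9, 2*sqrt(5)), Rationals))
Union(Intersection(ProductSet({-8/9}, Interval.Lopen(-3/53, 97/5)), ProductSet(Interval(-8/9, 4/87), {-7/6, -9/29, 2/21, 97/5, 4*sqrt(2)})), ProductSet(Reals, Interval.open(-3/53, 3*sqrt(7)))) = Union(ProductSet({-8/9}, {2/21, 97/5, 4*sqrt(2)}), ProductSet(Reals, Interval.open(-3/53, 3*sqrt(7))))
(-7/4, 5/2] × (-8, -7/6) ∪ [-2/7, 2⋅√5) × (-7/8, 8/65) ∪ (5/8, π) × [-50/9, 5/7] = ((-7/4, 5/2] × (-8, -7/6)) ∪ ((5/8, π) × [-50/9, 5/7]) ∪ ([-2/7, 2⋅√5) × (-7/8, 8/65))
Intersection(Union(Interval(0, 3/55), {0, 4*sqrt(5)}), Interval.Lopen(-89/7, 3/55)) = Interval(0, 3/55)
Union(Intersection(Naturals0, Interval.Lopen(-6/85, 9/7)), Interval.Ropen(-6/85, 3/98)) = Union(Interval.Ropen(-6/85, 3/98), Range(0, 2, 1))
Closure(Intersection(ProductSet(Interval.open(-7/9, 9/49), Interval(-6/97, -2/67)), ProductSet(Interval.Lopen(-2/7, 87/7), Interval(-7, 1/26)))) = ProductSet(Interval(-2/7, 9/49), Interval(-6/97, -2/67))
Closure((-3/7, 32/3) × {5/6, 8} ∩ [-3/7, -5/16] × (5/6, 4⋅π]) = [-3/7, -5/16] × {8}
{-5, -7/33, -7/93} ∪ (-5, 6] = [-5, 6]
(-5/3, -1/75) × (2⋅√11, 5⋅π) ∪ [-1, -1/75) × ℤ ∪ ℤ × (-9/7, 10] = (ℤ × (-9/7, 10]) ∪ ([-1, -1/75) × ℤ) ∪ ((-5/3, -1/75) × (2⋅√11, 5⋅π))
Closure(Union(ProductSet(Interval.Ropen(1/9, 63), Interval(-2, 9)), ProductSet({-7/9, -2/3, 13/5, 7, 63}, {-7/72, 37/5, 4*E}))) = Union(ProductSet({-7/9, -2/3, 13/5, 7, 63}, {-7/72, 37/5, 4*E}), ProductSet(Interval(1/9, 63), Interval(-2, 9)))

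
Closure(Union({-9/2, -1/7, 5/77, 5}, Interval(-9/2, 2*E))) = Interval(-9/2, 2*E)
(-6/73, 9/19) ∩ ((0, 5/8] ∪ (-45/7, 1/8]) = (-6/73, 9/19)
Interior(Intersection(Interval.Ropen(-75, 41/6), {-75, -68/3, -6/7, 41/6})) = EmptySet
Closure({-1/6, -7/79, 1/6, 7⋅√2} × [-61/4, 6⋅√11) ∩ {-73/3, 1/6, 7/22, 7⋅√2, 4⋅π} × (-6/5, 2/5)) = {1/6, 7⋅√2} × [-6/5, 2/5]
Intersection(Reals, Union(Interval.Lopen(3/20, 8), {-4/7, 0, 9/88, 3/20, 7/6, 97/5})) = Union({-4/7, 0, 9/88, 97/5}, Interval(3/20, 8))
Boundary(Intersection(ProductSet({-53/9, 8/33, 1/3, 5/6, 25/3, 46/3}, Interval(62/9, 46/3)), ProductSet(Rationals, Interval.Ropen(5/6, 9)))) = ProductSet({-53/9, 8/33, 1/3, 5/6, 25/3, 46/3}, Interval(62/9, 9))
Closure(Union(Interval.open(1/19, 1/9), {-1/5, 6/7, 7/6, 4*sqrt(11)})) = Union({-1/5, 6/7, 7/6, 4*sqrt(11)}, Interval(1/19, 1/9))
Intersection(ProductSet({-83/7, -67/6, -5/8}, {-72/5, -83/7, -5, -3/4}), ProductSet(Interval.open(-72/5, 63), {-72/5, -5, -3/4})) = ProductSet({-83/7, -67/6, -5/8}, {-72/5, -5, -3/4})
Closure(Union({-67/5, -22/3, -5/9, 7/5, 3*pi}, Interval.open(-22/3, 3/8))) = Union({-67/5, 7/5, 3*pi}, Interval(-22/3, 3/8))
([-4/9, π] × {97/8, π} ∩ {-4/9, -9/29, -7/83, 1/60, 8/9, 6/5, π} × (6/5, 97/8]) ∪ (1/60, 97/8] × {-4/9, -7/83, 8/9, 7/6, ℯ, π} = ({-4/9, -9/29, -7/83, 1/60, 8/9, 6/5, π} × {97/8, π}) ∪ ((1/60, 97/8] × {-4/9, -7/83, 8/9, 7/6, ℯ, π})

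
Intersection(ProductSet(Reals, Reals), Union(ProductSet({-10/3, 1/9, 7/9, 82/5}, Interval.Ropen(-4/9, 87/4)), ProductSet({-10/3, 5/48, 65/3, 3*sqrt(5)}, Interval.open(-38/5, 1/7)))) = Union(ProductSet({-10/3, 5/48, 65/3, 3*sqrt(5)}, Interval.open(-38/5, 1/7)), ProductSet({-10/3, 1/9, 7/9, 82/5}, Interval.Ropen(-4/9, 87/4)))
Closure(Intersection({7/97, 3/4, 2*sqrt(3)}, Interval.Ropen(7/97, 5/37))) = {7/97}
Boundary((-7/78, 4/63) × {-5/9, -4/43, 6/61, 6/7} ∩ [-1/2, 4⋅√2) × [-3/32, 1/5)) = [-7/78, 4/63] × {-4/43, 6/61}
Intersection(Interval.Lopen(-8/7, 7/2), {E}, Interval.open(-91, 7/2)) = {E}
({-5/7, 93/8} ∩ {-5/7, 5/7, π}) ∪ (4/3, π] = {-5/7} ∪ (4/3, π]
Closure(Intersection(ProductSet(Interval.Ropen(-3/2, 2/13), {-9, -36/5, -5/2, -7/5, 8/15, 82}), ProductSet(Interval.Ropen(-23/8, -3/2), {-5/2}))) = EmptySet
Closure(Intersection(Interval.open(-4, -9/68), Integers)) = Range(-3, 0, 1)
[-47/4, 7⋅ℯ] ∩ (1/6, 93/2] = (1/6, 7⋅ℯ]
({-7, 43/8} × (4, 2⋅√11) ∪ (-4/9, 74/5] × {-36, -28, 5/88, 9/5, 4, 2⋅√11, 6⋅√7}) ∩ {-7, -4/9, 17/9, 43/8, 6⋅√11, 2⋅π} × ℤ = ({-7, 43/8} × {5, 6}) ∪ ({17/9, 43/8, 2⋅π} × {-36, -28, 4})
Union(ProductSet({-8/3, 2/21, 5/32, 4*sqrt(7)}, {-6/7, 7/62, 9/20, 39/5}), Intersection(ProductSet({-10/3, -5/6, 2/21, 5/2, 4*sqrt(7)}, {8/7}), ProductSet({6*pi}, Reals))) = ProductSet({-8/3, 2/21, 5/32, 4*sqrt(7)}, {-6/7, 7/62, 9/20, 39/5})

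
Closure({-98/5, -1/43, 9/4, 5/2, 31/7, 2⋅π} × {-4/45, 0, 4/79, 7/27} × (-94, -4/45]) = {-98/5, -1/43, 9/4, 5/2, 31/7, 2⋅π} × {-4/45, 0, 4/79, 7/27} × [-94, -4/45]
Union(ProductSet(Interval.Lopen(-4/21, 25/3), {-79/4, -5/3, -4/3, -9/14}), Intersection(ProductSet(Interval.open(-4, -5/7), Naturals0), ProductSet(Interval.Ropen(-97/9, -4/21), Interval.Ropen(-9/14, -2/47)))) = ProductSet(Interval.Lopen(-4/21, 25/3), {-79/4, -5/3, -4/3, -9/14})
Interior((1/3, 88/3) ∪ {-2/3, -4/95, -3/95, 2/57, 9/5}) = (1/3, 88/3)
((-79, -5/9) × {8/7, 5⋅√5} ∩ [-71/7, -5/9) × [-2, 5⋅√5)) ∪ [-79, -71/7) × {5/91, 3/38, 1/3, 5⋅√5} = ([-71/7, -5/9) × {8/7}) ∪ ([-79, -71/7) × {5/91, 3/38, 1/3, 5⋅√5})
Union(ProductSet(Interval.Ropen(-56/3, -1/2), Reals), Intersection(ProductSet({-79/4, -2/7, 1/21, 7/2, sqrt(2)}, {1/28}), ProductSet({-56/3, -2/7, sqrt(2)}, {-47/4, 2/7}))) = ProductSet(Interval.Ropen(-56/3, -1/2), Reals)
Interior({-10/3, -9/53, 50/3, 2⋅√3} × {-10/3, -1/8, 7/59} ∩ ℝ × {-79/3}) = ∅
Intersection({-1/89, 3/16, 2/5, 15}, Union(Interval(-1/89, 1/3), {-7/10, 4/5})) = {-1/89, 3/16}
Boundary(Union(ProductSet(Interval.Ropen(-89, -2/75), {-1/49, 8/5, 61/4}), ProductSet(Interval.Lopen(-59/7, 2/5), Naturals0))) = Union(ProductSet(Interval(-89, -2/75), {-1/49, 8/5, 61/4}), ProductSet(Interval(-59/7, 2/5), Naturals0))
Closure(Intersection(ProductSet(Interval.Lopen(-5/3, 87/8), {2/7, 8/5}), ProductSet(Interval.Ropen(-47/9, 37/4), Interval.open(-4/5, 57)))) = ProductSet(Interval(-5/3, 37/4), {2/7, 8/5})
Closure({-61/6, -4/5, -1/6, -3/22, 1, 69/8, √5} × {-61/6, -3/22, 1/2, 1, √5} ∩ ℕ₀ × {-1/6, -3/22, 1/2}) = {1} × {-3/22, 1/2}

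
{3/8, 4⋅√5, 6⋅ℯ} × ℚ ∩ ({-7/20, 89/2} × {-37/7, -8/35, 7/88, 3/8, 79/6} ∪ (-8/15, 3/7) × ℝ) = {3/8} × ℚ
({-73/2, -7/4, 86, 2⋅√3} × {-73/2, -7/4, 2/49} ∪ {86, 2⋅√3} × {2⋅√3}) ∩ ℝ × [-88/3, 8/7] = {-73/2, -7/4, 86, 2⋅√3} × {-7/4, 2/49}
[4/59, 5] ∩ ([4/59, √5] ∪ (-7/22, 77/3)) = [4/59, 5]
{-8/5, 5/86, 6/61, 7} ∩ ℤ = {7}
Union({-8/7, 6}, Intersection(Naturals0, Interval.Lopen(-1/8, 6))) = Union({-8/7}, Range(0, 7, 1))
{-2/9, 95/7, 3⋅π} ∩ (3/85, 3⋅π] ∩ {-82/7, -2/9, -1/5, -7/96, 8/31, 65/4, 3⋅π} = {3⋅π}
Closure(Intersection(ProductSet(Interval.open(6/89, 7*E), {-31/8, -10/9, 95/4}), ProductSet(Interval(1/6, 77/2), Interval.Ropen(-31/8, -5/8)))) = ProductSet(Interval(1/6, 7*E), {-31/8, -10/9})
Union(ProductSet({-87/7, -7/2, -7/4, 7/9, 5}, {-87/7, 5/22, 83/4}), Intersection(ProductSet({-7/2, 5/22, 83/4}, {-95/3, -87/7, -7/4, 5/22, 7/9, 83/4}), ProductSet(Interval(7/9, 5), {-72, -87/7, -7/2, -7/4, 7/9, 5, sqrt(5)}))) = ProductSet({-87/7, -7/2, -7/4, 7/9, 5}, {-87/7, 5/22, 83/4})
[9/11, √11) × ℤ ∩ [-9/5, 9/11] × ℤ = {9/11} × ℤ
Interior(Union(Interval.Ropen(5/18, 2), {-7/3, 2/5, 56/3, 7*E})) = Interval.open(5/18, 2)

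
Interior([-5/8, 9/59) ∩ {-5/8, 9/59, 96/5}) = ∅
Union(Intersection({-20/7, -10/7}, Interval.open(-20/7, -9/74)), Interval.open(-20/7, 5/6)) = Interval.open(-20/7, 5/6)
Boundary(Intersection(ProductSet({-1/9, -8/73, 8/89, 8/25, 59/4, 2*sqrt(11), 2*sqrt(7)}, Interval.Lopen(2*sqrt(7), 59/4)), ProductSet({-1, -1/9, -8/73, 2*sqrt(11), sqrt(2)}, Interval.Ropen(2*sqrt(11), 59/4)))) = ProductSet({-1/9, -8/73, 2*sqrt(11)}, Interval(2*sqrt(11), 59/4))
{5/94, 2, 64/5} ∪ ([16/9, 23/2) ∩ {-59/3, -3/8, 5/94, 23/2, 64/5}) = {5/94, 2, 64/5}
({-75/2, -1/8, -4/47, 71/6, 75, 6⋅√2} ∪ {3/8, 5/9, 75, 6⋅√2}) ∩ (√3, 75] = {71/6, 75, 6⋅√2}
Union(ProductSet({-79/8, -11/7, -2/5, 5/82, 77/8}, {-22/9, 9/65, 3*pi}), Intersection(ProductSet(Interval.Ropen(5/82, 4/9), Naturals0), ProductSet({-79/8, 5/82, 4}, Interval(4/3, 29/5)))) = Union(ProductSet({5/82}, Range(2, 6, 1)), ProductSet({-79/8, -11/7, -2/5, 5/82, 77/8}, {-22/9, 9/65, 3*pi}))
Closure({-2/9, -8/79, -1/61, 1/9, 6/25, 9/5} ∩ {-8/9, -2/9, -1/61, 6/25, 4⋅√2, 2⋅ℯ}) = {-2/9, -1/61, 6/25}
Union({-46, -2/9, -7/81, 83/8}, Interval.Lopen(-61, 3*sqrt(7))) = Union({83/8}, Interval.Lopen(-61, 3*sqrt(7)))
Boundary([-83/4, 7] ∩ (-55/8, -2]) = {-55/8, -2}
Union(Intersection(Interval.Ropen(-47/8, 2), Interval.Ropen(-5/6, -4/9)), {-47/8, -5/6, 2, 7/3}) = Union({-47/8, 2, 7/3}, Interval.Ropen(-5/6, -4/9))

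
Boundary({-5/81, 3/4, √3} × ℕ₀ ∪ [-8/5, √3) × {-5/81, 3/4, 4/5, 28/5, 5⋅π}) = ({-5/81, 3/4, √3} × ℕ₀) ∪ ([-8/5, √3] × {-5/81, 3/4, 4/5, 28/5, 5⋅π})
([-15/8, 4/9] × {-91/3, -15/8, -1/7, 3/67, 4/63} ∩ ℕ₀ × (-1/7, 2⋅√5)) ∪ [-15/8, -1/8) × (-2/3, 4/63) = ({0} × {3/67, 4/63}) ∪ ([-15/8, -1/8) × (-2/3, 4/63))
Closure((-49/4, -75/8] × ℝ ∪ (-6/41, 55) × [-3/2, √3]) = ([-49/4, -75/8] × ℝ) ∪ ([-6/41, 55] × [-3/2, √3])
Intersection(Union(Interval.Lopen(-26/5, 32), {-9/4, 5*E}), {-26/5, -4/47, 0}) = {-4/47, 0}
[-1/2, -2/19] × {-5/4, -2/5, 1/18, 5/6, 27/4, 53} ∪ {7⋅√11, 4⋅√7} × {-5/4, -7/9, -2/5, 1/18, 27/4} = ([-1/2, -2/19] × {-5/4, -2/5, 1/18, 5/6, 27/4, 53}) ∪ ({7⋅√11, 4⋅√7} × {-5/4, -7/9, -2/5, 1/18, 27/4})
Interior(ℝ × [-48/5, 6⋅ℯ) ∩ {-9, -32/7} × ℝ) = ∅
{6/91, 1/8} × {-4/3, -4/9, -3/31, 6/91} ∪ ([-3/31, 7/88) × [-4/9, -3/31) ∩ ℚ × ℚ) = ({6/91, 1/8} × {-4/3, -4/9, -3/31, 6/91}) ∪ ((ℚ ∩ [-3/31, 7/88)) × (ℚ ∩ [-4/9, -3/31)))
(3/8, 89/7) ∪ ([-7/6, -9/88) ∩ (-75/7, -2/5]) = [-7/6, -2/5] ∪ (3/8, 89/7)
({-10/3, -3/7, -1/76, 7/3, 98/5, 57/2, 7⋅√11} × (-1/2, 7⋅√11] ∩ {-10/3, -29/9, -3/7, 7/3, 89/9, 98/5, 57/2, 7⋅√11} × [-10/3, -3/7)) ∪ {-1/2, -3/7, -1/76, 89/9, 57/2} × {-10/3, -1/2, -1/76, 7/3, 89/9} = ({-1/2, -3/7, -1/76, 89/9, 57/2} × {-10/3, -1/2, -1/76, 7/3, 89/9}) ∪ ({-10/3, -3/7, 7/3, 98/5, 57/2, 7⋅√11} × (-1/2, -3/7))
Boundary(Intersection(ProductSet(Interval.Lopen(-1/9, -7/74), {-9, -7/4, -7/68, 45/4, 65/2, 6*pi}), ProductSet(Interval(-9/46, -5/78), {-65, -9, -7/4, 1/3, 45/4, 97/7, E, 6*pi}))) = ProductSet(Interval(-1/9, -7/74), {-9, -7/4, 45/4, 6*pi})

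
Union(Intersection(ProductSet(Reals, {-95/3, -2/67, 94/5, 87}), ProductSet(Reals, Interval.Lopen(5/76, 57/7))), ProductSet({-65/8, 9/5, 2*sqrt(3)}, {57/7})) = ProductSet({-65/8, 9/5, 2*sqrt(3)}, {57/7})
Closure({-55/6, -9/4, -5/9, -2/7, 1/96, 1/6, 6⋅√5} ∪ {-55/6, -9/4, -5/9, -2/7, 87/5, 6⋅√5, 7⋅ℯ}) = {-55/6, -9/4, -5/9, -2/7, 1/96, 1/6, 87/5, 6⋅√5, 7⋅ℯ}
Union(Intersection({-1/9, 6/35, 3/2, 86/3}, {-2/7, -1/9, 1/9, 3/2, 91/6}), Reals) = Reals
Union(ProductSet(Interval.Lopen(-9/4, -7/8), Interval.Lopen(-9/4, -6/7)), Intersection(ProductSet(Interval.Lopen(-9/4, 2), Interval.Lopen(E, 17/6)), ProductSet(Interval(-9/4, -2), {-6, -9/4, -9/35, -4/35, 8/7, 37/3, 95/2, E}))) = ProductSet(Interval.Lopen(-9/4, -7/8), Interval.Lopen(-9/4, -6/7))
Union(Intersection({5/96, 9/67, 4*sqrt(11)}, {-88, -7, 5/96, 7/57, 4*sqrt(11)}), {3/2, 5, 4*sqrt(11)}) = {5/96, 3/2, 5, 4*sqrt(11)}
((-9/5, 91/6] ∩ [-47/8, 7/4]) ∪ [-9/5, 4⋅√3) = [-9/5, 4⋅√3)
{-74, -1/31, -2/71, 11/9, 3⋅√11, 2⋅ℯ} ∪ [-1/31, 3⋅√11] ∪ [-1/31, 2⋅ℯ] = {-74} ∪ [-1/31, 3⋅√11]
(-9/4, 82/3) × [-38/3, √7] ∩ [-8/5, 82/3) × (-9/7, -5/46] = [-8/5, 82/3) × (-9/7, -5/46]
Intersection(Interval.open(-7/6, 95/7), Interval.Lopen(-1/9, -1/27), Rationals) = Intersection(Interval.Lopen(-1/9, -1/27), Rationals)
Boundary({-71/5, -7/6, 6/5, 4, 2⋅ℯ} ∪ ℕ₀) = {-71/5, -7/6, 6/5, 2⋅ℯ} ∪ ℕ₀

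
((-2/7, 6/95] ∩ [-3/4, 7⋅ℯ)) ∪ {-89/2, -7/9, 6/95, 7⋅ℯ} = {-89/2, -7/9, 7⋅ℯ} ∪ (-2/7, 6/95]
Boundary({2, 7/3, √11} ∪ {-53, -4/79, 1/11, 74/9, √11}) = {-53, -4/79, 1/11, 2, 7/3, 74/9, √11}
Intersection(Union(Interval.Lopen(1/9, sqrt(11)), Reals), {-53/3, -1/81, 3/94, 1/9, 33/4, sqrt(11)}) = {-53/3, -1/81, 3/94, 1/9, 33/4, sqrt(11)}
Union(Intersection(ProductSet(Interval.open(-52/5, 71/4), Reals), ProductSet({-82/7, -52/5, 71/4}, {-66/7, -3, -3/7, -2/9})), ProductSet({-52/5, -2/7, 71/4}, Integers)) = ProductSet({-52/5, -2/7, 71/4}, Integers)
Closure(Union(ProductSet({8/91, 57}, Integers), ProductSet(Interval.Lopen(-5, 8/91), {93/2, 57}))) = Union(ProductSet({8/91, 57}, Integers), ProductSet(Interval(-5, 8/91), {93/2, 57}))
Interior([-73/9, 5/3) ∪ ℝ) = (-∞, ∞)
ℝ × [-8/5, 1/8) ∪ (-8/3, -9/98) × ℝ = ((-8/3, -9/98) × ℝ) ∪ (ℝ × [-8/5, 1/8))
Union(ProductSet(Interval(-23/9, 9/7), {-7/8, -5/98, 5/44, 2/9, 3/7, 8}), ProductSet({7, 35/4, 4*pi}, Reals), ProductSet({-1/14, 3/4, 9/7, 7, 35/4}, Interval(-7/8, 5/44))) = Union(ProductSet({7, 35/4, 4*pi}, Reals), ProductSet({-1/14, 3/4, 9/7, 7, 35/4}, Interval(-7/8, 5/44)), ProductSet(Interval(-23/9, 9/7), {-7/8, -5/98, 5/44, 2/9, 3/7, 8}))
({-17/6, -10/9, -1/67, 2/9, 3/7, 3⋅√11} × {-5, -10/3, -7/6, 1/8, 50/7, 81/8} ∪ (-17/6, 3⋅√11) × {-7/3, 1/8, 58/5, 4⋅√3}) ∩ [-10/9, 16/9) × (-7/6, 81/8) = ({-10/9, -1/67, 2/9, 3/7} × {1/8, 50/7}) ∪ ([-10/9, 16/9) × {1/8, 4⋅√3})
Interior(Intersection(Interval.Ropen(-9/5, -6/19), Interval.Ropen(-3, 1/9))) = Interval.open(-9/5, -6/19)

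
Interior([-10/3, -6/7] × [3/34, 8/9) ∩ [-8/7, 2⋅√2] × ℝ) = (-8/7, -6/7) × (3/34, 8/9)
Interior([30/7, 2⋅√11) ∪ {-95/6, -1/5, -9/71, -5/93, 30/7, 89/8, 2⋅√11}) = (30/7, 2⋅√11)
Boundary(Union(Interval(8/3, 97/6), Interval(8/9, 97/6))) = {8/9, 97/6}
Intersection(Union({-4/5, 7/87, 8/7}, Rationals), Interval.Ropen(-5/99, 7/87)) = Intersection(Interval.Ropen(-5/99, 7/87), Rationals)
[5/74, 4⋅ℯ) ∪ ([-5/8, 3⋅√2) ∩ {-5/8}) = {-5/8} ∪ [5/74, 4⋅ℯ)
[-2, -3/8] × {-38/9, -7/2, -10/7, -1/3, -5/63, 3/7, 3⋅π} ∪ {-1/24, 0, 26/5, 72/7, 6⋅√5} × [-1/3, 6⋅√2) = ([-2, -3/8] × {-38/9, -7/2, -10/7, -1/3, -5/63, 3/7, 3⋅π}) ∪ ({-1/24, 0, 26/5, 72/7, 6⋅√5} × [-1/3, 6⋅√2))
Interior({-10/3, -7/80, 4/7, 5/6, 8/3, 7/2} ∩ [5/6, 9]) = ∅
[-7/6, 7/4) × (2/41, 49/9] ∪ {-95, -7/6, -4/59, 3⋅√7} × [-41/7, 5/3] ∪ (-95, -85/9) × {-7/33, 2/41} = ((-95, -85/9) × {-7/33, 2/41}) ∪ ([-7/6, 7/4) × (2/41, 49/9]) ∪ ({-95, -7/6, -4/59, 3⋅√7} × [-41/7, 5/3])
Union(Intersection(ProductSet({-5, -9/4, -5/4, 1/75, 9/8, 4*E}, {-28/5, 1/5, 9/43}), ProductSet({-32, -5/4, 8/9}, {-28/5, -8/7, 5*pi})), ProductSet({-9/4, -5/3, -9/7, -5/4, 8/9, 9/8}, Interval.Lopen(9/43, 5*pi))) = Union(ProductSet({-5/4}, {-28/5}), ProductSet({-9/4, -5/3, -9/7, -5/4, 8/9, 9/8}, Interval.Lopen(9/43, 5*pi)))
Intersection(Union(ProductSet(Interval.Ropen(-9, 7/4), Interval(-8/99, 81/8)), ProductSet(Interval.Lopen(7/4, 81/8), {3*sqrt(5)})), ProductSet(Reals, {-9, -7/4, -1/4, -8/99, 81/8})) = ProductSet(Interval.Ropen(-9, 7/4), {-8/99, 81/8})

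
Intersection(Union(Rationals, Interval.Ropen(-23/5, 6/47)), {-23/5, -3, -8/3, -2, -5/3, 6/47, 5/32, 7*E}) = {-23/5, -3, -8/3, -2, -5/3, 6/47, 5/32}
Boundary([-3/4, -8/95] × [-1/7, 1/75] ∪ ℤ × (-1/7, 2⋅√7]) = ({-3/4, -8/95} × [-1/7, 1/75]) ∪ ([-3/4, -8/95] × {-1/7, 1/75}) ∪ (ℤ × ({-1/7} ∪ [1/75, 2⋅√7])) ∪ ((ℤ \ (-3/4, -8/95)) × [-1/7, 2⋅√7])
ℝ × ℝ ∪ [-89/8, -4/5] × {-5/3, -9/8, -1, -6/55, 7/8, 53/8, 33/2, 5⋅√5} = ℝ × ℝ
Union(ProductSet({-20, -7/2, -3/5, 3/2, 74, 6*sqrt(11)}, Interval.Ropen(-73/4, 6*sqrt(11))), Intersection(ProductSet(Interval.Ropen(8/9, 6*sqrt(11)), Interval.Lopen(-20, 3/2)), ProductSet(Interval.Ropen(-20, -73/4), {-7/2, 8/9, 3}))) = ProductSet({-20, -7/2, -3/5, 3/2, 74, 6*sqrt(11)}, Interval.Ropen(-73/4, 6*sqrt(11)))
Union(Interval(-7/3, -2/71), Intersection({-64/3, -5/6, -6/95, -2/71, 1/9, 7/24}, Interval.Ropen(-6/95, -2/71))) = Interval(-7/3, -2/71)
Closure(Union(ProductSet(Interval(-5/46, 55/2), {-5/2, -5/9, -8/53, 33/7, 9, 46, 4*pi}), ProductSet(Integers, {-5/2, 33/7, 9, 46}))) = Union(ProductSet(Integers, {-5/2, 33/7, 9, 46}), ProductSet(Interval(-5/46, 55/2), {-5/2, -5/9, -8/53, 33/7, 9, 46, 4*pi}))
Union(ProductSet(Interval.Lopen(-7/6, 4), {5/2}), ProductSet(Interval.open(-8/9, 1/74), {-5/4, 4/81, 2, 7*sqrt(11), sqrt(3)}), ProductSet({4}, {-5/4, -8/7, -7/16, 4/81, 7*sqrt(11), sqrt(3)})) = Union(ProductSet({4}, {-5/4, -8/7, -7/16, 4/81, 7*sqrt(11), sqrt(3)}), ProductSet(Interval.Lopen(-7/6, 4), {5/2}), ProductSet(Interval.open(-8/9, 1/74), {-5/4, 4/81, 2, 7*sqrt(11), sqrt(3)}))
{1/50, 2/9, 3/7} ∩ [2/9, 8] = {2/9, 3/7}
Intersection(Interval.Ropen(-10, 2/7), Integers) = Range(-10, 1, 1)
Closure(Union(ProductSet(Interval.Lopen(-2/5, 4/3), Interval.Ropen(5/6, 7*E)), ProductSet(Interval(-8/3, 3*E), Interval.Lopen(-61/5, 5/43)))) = Union(ProductSet({-2/5, 4/3}, Interval(5/6, 7*E)), ProductSet(Interval(-8/3, 3*E), Interval(-61/5, 5/43)), ProductSet(Interval(-2/5, 4/3), {5/6, 7*E}), ProductSet(Interval.Lopen(-2/5, 4/3), Interval.Ropen(5/6, 7*E)))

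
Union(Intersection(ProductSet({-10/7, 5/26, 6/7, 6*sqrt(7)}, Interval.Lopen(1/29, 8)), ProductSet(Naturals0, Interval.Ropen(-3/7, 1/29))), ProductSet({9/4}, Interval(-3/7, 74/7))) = ProductSet({9/4}, Interval(-3/7, 74/7))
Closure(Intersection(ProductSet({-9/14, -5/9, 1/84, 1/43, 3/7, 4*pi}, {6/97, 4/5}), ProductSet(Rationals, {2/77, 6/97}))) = ProductSet({-9/14, -5/9, 1/84, 1/43, 3/7}, {6/97})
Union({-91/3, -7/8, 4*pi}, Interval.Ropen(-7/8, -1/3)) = Union({-91/3, 4*pi}, Interval.Ropen(-7/8, -1/3))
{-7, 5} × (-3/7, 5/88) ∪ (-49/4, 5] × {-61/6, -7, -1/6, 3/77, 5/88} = ({-7, 5} × (-3/7, 5/88)) ∪ ((-49/4, 5] × {-61/6, -7, -1/6, 3/77, 5/88})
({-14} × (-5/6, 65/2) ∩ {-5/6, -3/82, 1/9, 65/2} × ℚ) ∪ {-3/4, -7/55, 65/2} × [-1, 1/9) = {-3/4, -7/55, 65/2} × [-1, 1/9)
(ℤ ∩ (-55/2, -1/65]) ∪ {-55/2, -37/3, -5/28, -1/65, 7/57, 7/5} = {-55/2, -37/3, -5/28, -1/65, 7/57, 7/5} ∪ {-27, -26, …, -1}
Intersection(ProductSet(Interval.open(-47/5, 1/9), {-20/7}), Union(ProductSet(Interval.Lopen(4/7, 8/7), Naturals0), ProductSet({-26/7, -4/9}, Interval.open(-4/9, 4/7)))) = EmptySet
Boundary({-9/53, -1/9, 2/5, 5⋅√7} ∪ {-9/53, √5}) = {-9/53, -1/9, 2/5, √5, 5⋅√7}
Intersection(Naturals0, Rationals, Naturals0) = Naturals0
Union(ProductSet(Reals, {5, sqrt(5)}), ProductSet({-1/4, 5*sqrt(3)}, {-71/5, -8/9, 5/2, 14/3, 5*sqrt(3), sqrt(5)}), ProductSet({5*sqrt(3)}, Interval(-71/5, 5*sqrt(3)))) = Union(ProductSet({5*sqrt(3)}, Interval(-71/5, 5*sqrt(3))), ProductSet({-1/4, 5*sqrt(3)}, {-71/5, -8/9, 5/2, 14/3, 5*sqrt(3), sqrt(5)}), ProductSet(Reals, {5, sqrt(5)}))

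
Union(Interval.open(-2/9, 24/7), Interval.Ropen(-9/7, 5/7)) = Interval.Ropen(-9/7, 24/7)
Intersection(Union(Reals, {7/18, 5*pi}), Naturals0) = Naturals0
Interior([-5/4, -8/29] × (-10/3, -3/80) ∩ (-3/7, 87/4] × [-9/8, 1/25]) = (-3/7, -8/29) × (-9/8, -3/80)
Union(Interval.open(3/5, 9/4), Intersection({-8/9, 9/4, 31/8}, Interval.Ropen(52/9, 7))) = Interval.open(3/5, 9/4)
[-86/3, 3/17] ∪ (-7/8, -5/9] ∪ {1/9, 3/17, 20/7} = [-86/3, 3/17] ∪ {20/7}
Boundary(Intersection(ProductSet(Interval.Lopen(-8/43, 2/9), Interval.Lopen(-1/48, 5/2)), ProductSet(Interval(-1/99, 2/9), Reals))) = Union(ProductSet({-1/99, 2/9}, Interval(-1/48, 5/2)), ProductSet(Interval(-1/99, 2/9), {-1/48, 5/2}))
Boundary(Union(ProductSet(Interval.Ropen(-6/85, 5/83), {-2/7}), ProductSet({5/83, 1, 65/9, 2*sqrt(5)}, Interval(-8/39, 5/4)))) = Union(ProductSet({5/83, 1, 65/9, 2*sqrt(5)}, Interval(-8/39, 5/4)), ProductSet(Interval(-6/85, 5/83), {-2/7}))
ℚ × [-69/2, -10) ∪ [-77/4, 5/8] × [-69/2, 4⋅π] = (ℚ × [-69/2, -10)) ∪ ([-77/4, 5/8] × [-69/2, 4⋅π])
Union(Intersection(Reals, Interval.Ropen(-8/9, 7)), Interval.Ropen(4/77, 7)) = Interval.Ropen(-8/9, 7)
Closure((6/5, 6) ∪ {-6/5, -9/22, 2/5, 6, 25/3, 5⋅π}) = {-6/5, -9/22, 2/5, 25/3, 5⋅π} ∪ [6/5, 6]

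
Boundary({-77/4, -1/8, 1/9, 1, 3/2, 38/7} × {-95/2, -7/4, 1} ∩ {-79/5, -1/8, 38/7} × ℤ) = {-1/8, 38/7} × {1}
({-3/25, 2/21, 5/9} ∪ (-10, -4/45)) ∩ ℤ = {-9, -8, …, -1}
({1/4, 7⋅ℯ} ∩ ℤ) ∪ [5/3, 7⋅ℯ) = [5/3, 7⋅ℯ)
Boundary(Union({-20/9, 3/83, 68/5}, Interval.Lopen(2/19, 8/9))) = {-20/9, 3/83, 2/19, 8/9, 68/5}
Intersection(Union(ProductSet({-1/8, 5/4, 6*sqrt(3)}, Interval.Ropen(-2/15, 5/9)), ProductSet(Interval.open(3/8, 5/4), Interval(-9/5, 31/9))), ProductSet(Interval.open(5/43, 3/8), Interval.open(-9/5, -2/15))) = EmptySet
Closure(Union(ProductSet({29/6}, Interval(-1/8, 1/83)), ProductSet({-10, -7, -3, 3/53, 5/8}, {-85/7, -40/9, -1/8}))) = Union(ProductSet({29/6}, Interval(-1/8, 1/83)), ProductSet({-10, -7, -3, 3/53, 5/8}, {-85/7, -40/9, -1/8}))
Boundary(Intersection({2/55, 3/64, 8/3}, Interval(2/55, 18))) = {2/55, 3/64, 8/3}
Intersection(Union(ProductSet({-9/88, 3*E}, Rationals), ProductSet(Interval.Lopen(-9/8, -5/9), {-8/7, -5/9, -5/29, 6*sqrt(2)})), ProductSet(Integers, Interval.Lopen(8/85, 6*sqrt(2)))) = ProductSet(Range(-1, 0, 1), {6*sqrt(2)})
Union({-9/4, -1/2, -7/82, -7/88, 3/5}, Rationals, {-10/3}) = Rationals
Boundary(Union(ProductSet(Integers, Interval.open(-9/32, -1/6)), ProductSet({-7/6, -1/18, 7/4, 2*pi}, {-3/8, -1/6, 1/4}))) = Union(ProductSet({-7/6, -1/18, 7/4, 2*pi}, {-3/8, -1/6, 1/4}), ProductSet(Integers, Interval(-9/32, -1/6)))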